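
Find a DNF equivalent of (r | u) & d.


Step 1: Distribute ∧ over ∨: (r ∨ u) ∧ d = (r ∧ d) ∨ (u ∧ d).

(r & d) | (u & d)


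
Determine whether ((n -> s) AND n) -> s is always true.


Build the truth table over {n, s}:
n | s | φ
---------
F | F | T
T | F | T
F | T | T
T | T | T
Every row evaluates to true.

Yes, it is a tautology.


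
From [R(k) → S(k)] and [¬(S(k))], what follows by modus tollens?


Modus tollens: from (P → Q) and ¬Q, infer ¬P.
Q = 'S(k)' is denied; since P → Q, P must also fail.

Not (R(k)).


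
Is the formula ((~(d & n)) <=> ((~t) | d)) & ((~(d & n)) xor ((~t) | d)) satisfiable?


Check all 8 assignments over {d, n, t}:
d | n | t | φ
-------------
False | False | False | False
True | False | False | False
False | True | False | False
True | True | False | False
False | False | True | False
True | False | True | False
False | True | True | False
True | True | True | False
No assignment makes the formula true.

Unsatisfiable.


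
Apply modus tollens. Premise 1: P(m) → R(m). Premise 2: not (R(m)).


Modus tollens: from (P → Q) and ¬Q, infer ¬P.
Q = 'R(m)' is denied; since P → Q, P must also fail.

Not (P(m)).


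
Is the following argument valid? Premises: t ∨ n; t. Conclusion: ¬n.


This is affirming a disjunct (fallacy). There exist truth assignments where the premises are all true but the conclusion is false.

Invalid.


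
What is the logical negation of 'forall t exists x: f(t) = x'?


Negation flips each quantifier (∀↔∃) and negates the inner predicate.
¬(forall t exists x: φ) = exists t forall x: ¬φ.

exists t forall x: ~(f(t) = x)


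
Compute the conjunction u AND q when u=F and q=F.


Conjunction is true only when both operands are true.
Substitute: u=F, q=F.
F AND F evaluates to F.

F


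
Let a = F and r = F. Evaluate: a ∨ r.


Disjunction is false only when both operands are false.
Substitute: a=F, r=F.
F ∨ F evaluates to F.

F


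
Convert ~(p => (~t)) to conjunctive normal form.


Step 1: Rewrite p → (¬t) as ¬p ∨ (¬t).
Step 2: Negate: ¬(¬p ∨ (¬t)) = p ∧ ¬(¬t) (De Morgan + double negation).
Step 3: Eliminate any double negations (¬¬X = X).

p & t


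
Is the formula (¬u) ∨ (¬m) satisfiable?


Search for a satisfying assignment over {m, u}.
Try m=F, u=F: the formula evaluates to T.
A satisfying assignment exists.

Satisfiable.


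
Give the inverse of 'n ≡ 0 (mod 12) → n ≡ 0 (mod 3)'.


The inverse of (P → Q) is (¬P → ¬Q). It is equivalent to the converse, not to the original.
Here P = 'n ≡ 0 (mod 12)' and Q = 'n ≡ 0 (mod 3)'.

If not (n ≡ 0 (mod 12)), then not (n ≡ 0 (mod 3)).


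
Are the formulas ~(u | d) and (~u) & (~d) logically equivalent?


Compare truth tables:
d | u | φ | ψ
-------------
False | False | True | True
True | False | False | False
False | True | False | False
True | True | False | False
The columns φ and ψ agree on every row.

Yes, they are logically equivalent.


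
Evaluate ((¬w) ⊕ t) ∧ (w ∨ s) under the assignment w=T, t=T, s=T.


Substitute w=T, t=T, s=T:
¬w = F
(¬w) ⊕ t = F ⊕ T = T
w ∨ s = T ∨ T = T
((¬w) ⊕ t) ∧ (w ∨ s) = T ∧ T = T

T


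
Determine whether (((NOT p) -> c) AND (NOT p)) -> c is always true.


Build the truth table over {c, p}:
c | p | φ
---------
F | F | T
T | F | T
F | T | T
T | T | T
Every row evaluates to true.

Yes, it is a tautology.


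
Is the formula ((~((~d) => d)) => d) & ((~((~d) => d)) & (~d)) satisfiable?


Check all 2 assignments over {d}:
d | φ
-----
False | False
True | False
No assignment makes the formula true.

Unsatisfiable.


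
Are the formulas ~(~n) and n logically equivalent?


Compare truth tables:
n | φ | ψ
---------
False | False | False
True | True | True
The columns φ and ψ agree on every row.

Yes, they are logically equivalent.


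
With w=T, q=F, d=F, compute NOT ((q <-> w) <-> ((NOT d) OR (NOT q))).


Substitute w=T, q=F, d=F:
q <-> w = F <-> T = F
NOT d = T
NOT q = T
(NOT d) OR (NOT q) = T OR T = T
(q <-> w) <-> ((NOT d) OR (NOT q)) = F <-> T = F
NOT ((q <-> w) <-> ((NOT d) OR (NOT q))) = T

T


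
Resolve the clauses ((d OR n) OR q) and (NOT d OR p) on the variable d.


The clauses contain complementary literals d and NOTd.
Resolution eliminates this pair and disjoins the remaining literals (merging duplicates).

((n OR q) OR p)


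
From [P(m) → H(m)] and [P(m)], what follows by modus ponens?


Modus ponens: from (P → Q) and P, infer Q.
P = 'P(m)' is asserted, and P → Q holds, so Q follows.

H(m).


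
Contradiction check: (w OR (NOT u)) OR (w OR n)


Truth table over {n, u, w}:
n | u | w | φ
-------------
F | F | F | T
T | F | F | T
F | T | F | F
T | T | F | T
F | F | T | T
T | F | T | T
F | T | T | T
T | T | T | T
Satisfying assignment at row 1: n=F, u=F, w=F gives T.

No, it is not a contradiction.


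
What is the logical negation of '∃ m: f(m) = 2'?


¬(∀ x: φ) = ∃ x: ¬φ, and ¬(∃ x: φ) = ∀ x: ¬φ.
Apply to the existential statement.

∀ m: ¬(f(m) = 2)


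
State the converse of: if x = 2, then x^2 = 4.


The converse of (P → Q) is (Q → P). It is not in general equivalent to the original.
Here P = 'x = 2' and Q = 'x^2 = 4'.

If x^2 = 4, then x = 2.


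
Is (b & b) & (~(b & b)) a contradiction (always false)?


Truth table over {b}:
b | φ
-----
False | False
True | False
Every row is false.

Yes, it is a contradiction.


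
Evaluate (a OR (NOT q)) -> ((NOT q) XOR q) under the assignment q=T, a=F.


Substitute q=T, a=F:
NOT q = F
a OR (NOT q) = F OR F = F
NOT q = F
(NOT q) XOR q = F XOR T = T
(a OR (NOT q)) -> ((NOT q) XOR q) = F -> T = T

T


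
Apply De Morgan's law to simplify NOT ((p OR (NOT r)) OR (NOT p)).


De Morgan: the negation of a disjunction is the conjunction of the negations.
Distribute NOT across OR, flipping it to AND, and negate each literal.

((NOT p) AND r) AND p


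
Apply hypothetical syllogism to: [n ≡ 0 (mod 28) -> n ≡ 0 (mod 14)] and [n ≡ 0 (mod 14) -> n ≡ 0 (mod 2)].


Hypothetical syllogism: from (P → Q) and (Q → R), infer (P → R).
Chain the two implications through the shared middle term 'n ≡ 0 (mod 14)'.

n ≡ 0 (mod 28) -> n ≡ 0 (mod 2)


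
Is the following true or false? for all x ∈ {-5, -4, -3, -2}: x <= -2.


Evaluate the predicate on each element: -5:T, -4:T, -3:T, -2:T.
Every element satisfies the predicate.

T


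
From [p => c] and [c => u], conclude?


Hypothetical syllogism: from (P → Q) and (Q → R), infer (P → R).
Chain the two implications through the shared middle term 'c'.

p => u


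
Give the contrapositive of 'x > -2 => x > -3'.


The contrapositive of (P → Q) is (¬Q → ¬P); it is logically equivalent to the original.
Here P = 'x > -2' and Q = 'x > -3'.

If not (x > -3), then not (x > -2).


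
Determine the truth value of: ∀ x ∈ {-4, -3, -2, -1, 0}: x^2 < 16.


Evaluate the predicate on each element: -4:F, -3:T, -2:T, -1:T, 0:T.
Counterexample x = -4 fails the predicate.

F


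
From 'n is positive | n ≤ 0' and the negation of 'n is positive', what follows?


Disjunctive syllogism: from (P ∨ Q) and ¬P, infer Q.
One disjunct, 'n is positive', is ruled out; the other must hold.

n ≤ 0


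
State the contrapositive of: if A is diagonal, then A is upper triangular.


The contrapositive of (P → Q) is (¬Q → ¬P); it is logically equivalent to the original.
Here P = 'A is diagonal' and Q = 'A is upper triangular'.

If not (A is upper triangular), then not (A is diagonal).


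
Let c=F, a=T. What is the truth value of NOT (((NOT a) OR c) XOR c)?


Substitute c=F, a=T:
NOT a = F
(NOT a) OR c = F OR F = F
((NOT a) OR c) XOR c = F XOR F = F
NOT (((NOT a) OR c) XOR c) = T

T


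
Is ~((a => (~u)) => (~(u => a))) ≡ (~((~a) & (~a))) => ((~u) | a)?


Compare truth tables:
a | u | φ | ψ
-------------
False | False | True | True
True | False | True | True
False | True | False | True
True | True | False | True
They differ at row 3 (a=False, u=True): φ=False but ψ=True.

No, they are not logically equivalent.


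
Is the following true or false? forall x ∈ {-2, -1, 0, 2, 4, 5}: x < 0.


Evaluate the predicate on each element: -2:True, -1:True, 0:False, 2:False, 4:False, 5:False.
Counterexample x = 0 fails the predicate.

False


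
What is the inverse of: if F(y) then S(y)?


The inverse of (P → Q) is (¬P → ¬Q). It is equivalent to the converse, not to the original.
Here P = 'F(y)' and Q = 'S(y)'.

If not (F(y)), then not (S(y)).


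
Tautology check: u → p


Build the truth table over {p, u}:
p | u | φ
---------
F | F | T
T | F | T
F | T | F
T | T | T
Counterexample at row 3: with p=F, u=T, the formula is F.

No, it is not a tautology.


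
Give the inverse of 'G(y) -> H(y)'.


The inverse of (P → Q) is (¬P → ¬Q). It is equivalent to the converse, not to the original.
Here P = 'G(y)' and Q = 'H(y)'.

If not (G(y)), then not (H(y)).


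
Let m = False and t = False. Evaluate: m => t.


Implication is false only when antecedent is true and consequent is false.
Substitute: m=False, t=False.
False => False evaluates to True.

True


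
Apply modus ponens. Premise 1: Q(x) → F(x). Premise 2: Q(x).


Modus ponens: from (P → Q) and P, infer Q.
P = 'Q(x)' is asserted, and P → Q holds, so Q follows.

F(x).


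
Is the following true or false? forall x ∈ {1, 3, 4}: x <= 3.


Evaluate the predicate on each element: 1:True, 3:True, 4:False.
Counterexample x = 4 fails the predicate.

False


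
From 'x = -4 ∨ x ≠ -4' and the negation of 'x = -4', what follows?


Disjunctive syllogism: from (P ∨ Q) and ¬P, infer Q.
One disjunct, 'x = -4', is ruled out; the other must hold.

x ≠ -4


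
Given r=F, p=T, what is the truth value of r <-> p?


Biconditional is true when both operands have the same truth value.
Substitute: r=F, p=T.
F <-> T evaluates to F.

F


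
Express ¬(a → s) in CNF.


Step 1: Rewrite a → s as ¬a ∨ s.
Step 2: Negate: ¬(¬a ∨ s) = a ∧ ¬s (De Morgan + double negation).

a ∧ (¬s)


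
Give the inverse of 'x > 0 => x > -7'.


The inverse of (P → Q) is (¬P → ¬Q). It is equivalent to the converse, not to the original.
Here P = 'x > 0' and Q = 'x > -7'.

If not (x > 0), then not (x > -7).


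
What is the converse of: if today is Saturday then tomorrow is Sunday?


The converse of (P → Q) is (Q → P). It is not in general equivalent to the original.
Here P = 'today is Saturday' and Q = 'tomorrow is Sunday'.

If tomorrow is Sunday, then today is Saturday.


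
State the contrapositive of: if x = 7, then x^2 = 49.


The contrapositive of (P → Q) is (¬Q → ¬P); it is logically equivalent to the original.
Here P = 'x = 7' and Q = 'x^2 = 49'.

If not (x^2 = 49), then not (x = 7).


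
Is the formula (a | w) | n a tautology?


Build the truth table over {a, n, w}:
a | n | w | φ
-------------
False | False | False | False
True | False | False | True
False | True | False | True
True | True | False | True
False | False | True | True
True | False | True | True
False | True | True | True
True | True | True | True
Counterexample at row 1: with a=False, n=False, w=False, the formula is False.

No, it is not a tautology.


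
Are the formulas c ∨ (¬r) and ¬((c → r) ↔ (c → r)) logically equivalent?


Compare truth tables:
c | r | φ | ψ
-------------
F | F | T | F
T | F | T | F
F | T | F | F
T | T | T | F
They differ at row 1 (c=F, r=F): φ=T but ψ=F.

No, they are not logically equivalent.


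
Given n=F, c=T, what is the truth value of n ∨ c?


Disjunction is false only when both operands are false.
Substitute: n=F, c=T.
F ∨ T evaluates to T.

T


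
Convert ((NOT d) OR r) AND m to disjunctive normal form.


Step 1: Distribute ∧ over ∨: ((¬d) ∨ r) ∧ m = ((¬d) ∧ m) ∨ (r ∧ m).

((NOT d) AND m) OR (r AND m)


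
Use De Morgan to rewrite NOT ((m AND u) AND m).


De Morgan: the negation of a conjunction is the disjunction of the negations.
Distribute NOT across AND, flipping it to OR, and negate each literal.

((NOT m) OR (NOT u)) OR (NOT m)


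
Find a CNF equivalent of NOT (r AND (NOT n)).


Step 1: Apply De Morgan: ¬(r ∧ (¬n)) = ¬r ∨ ¬(¬n).
Step 2: Eliminate any double negations (¬¬X = X).

(NOT r) OR n


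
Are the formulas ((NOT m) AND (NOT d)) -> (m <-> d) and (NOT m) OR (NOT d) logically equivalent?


Compare truth tables:
d | m | φ | ψ
-------------
F | F | T | T
T | F | T | T
F | T | T | T
T | T | T | F
They differ at row 4 (d=T, m=T): φ=T but ψ=F.

No, they are not logically equivalent.


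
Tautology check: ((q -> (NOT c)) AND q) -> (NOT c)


Build the truth table over {c, q}:
c | q | φ
---------
F | F | T
T | F | T
F | T | T
T | T | T
Every row evaluates to true.

Yes, it is a tautology.


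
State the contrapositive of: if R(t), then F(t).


The contrapositive of (P → Q) is (¬Q → ¬P); it is logically equivalent to the original.
Here P = 'R(t)' and Q = 'F(t)'.

If not (F(t)), then not (R(t)).


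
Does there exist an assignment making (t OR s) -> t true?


Search for a satisfying assignment over {s, t}.
Try s=F, t=F: the formula evaluates to T.
A satisfying assignment exists.

Satisfiable.


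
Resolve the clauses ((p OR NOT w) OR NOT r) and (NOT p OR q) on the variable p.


The clauses contain complementary literals p and NOTp.
Resolution eliminates this pair and disjoins the remaining literals (merging duplicates).

((NOT r OR NOT w) OR q)


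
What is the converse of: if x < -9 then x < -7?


The converse of (P → Q) is (Q → P). It is not in general equivalent to the original.
Here P = 'x < -9' and Q = 'x < -7'.

If x < -7, then x < -9.


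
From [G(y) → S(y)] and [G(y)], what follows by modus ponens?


Modus ponens: from (P → Q) and P, infer Q.
P = 'G(y)' is asserted, and P → Q holds, so Q follows.

S(y).


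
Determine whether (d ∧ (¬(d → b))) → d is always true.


Build the truth table over {b, d}:
b | d | φ
---------
F | F | T
T | F | T
F | T | T
T | T | T
Every row evaluates to true.

Yes, it is a tautology.


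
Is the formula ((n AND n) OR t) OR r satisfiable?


Search for a satisfying assignment over {n, r, t}.
Try n=T, r=F, t=F: the formula evaluates to T.
A satisfying assignment exists.

Satisfiable.


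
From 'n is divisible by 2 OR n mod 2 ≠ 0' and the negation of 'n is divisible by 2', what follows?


Disjunctive syllogism: from (P ∨ Q) and ¬P, infer Q.
One disjunct, 'n is divisible by 2', is ruled out; the other must hold.

n mod 2 ≠ 0


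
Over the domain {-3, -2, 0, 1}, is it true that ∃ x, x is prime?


Evaluate the predicate on each element: -3:F, -2:F, 0:F, 1:F.
No element satisfies the predicate.

F


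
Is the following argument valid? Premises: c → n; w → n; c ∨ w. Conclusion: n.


This matches the form of proof by cases: the conclusion follows in every model of the premises.

Valid.


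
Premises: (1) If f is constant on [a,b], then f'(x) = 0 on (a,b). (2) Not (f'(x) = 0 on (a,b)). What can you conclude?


Modus tollens: from (P → Q) and ¬Q, infer ¬P.
Q = 'f'(x) = 0 on (a,b)' is denied; since P → Q, P must also fail.

Not (f is constant on [a,b]).


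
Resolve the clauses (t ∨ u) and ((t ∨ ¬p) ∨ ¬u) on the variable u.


The clauses contain complementary literals u and ¬u.
Resolution eliminates this pair and disjoins the remaining literals (merging duplicates).

(t ∨ ¬p)


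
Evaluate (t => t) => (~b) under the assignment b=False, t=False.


Substitute b=False, t=False:
t => t = False => False = True
~b = True
(t => t) => (~b) = True => True = True

True


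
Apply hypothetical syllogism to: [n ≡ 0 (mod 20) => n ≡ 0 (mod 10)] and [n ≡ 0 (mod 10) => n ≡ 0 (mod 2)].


Hypothetical syllogism: from (P → Q) and (Q → R), infer (P → R).
Chain the two implications through the shared middle term 'n ≡ 0 (mod 10)'.

n ≡ 0 (mod 20) => n ≡ 0 (mod 2)


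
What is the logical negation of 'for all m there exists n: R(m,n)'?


Negation flips each quantifier (∀↔∃) and negates the inner predicate.
¬(for all m there exists n: φ) = there exists m for all n: ¬φ.

there exists m for all n: NOT(R(m,n))


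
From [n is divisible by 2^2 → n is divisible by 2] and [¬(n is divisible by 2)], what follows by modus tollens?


Modus tollens: from (P → Q) and ¬Q, infer ¬P.
Q = 'n is divisible by 2' is denied; since P → Q, P must also fail.

Not (n is divisible by 2^2).


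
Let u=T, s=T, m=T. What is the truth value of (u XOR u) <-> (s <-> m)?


Substitute u=T, s=T, m=T:
u XOR u = T XOR T = F
s <-> m = T <-> T = T
(u XOR u) <-> (s <-> m) = F <-> T = F

F


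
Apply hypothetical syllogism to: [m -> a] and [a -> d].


Hypothetical syllogism: from (P → Q) and (Q → R), infer (P → R).
Chain the two implications through the shared middle term 'a'.

m -> d


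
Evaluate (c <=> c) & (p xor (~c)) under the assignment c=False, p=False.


Substitute c=False, p=False:
c <=> c = False <=> False = True
~c = True
p xor (~c) = False xor True = True
(c <=> c) & (p xor (~c)) = True & True = True

True


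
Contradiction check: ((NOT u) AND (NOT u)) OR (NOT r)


Truth table over {r, u}:
r | u | φ
---------
F | F | T
T | F | T
F | T | T
T | T | F
Satisfying assignment at row 1: r=F, u=F gives T.

No, it is not a contradiction.


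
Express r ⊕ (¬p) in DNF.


Step 1: r ⊕ (¬p) is true exactly when they disagree: (r ∧ ¬(¬p)) ∨ (¬r ∧ (¬p)).
Step 2: Eliminate any double negations (¬¬X = X).

(r ∧ p) ∨ ((¬r) ∧ (¬p))


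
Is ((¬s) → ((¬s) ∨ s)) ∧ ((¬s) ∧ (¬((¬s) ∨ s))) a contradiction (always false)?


Truth table over {s}:
s | φ
-----
F | F
T | F
Every row is false.

Yes, it is a contradiction.


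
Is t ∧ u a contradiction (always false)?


Truth table over {t, u}:
t | u | φ
---------
F | F | F
T | F | F
F | T | F
T | T | T
Satisfying assignment at row 4: t=T, u=T gives T.

No, it is not a contradiction.


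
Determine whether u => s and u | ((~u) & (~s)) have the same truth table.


Compare truth tables:
s | u | φ | ψ
-------------
False | False | True | True
True | False | True | False
False | True | False | True
True | True | True | True
They differ at row 2 (s=True, u=False): φ=True but ψ=False.

No, they are not logically equivalent.


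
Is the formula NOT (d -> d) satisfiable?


Check all 2 assignments over {d}:
d | φ
-----
F | F
T | F
No assignment makes the formula true.

Unsatisfiable.


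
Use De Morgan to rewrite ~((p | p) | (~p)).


De Morgan: the negation of a disjunction is the conjunction of the negations.
Distribute ~ across |, flipping it to &, and negate each literal.

((~p) & (~p)) & p


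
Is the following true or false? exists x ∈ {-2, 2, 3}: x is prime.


Evaluate the predicate on each element: -2:False, 2:True, 3:True.
Witness x = 2 satisfies the predicate.

True


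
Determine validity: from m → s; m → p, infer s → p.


This is (no valid rule). There exist truth assignments where the premises are all true but the conclusion is false.

Invalid.


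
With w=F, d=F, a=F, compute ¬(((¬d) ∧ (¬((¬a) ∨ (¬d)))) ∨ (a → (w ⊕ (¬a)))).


Substitute w=F, d=F, a=F:
… (earlier sub-steps elided)
¬a = T
¬d = T
(¬a) ∨ (¬d) = T ∨ T = T
¬((¬a) ∨ (¬d)) = F
(¬d) ∧ (¬((¬a) ∨ (¬d))) = T ∧ F = F
¬a = T
w ⊕ (¬a) = F ⊕ T = T
a → (w ⊕ (¬a)) = F → T = T
((¬d) ∧ (¬((¬a) ∨ (¬d)))) ∨ (a → (w ⊕ (¬a))) = F ∨ T = T
¬(((¬d) ∧ (¬((¬a) ∨ (¬d)))) ∨ (a → (w ⊕ (¬a)))) = F

F


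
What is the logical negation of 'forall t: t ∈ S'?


¬(forall x: φ) = exists x: ¬φ, and ¬(exists x: φ) = forall x: ¬φ.
Apply to the universal statement.

exists t: ~(t ∈ S)


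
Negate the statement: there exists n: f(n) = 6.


¬(for all x: φ) = there exists x: ¬φ, and ¬(there exists x: φ) = for all x: ¬φ.
Apply to the existential statement.

for all n: NOT(f(n) = 6)


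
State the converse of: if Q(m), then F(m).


The converse of (P → Q) is (Q → P). It is not in general equivalent to the original.
Here P = 'Q(m)' and Q = 'F(m)'.

If F(m), then Q(m).


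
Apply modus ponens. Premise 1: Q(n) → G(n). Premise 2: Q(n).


Modus ponens: from (P → Q) and P, infer Q.
P = 'Q(n)' is asserted, and P → Q holds, so Q follows.

G(n).


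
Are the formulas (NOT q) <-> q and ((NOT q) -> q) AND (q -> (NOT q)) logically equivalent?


Compare truth tables:
q | φ | ψ
---------
F | F | F
T | F | F
The columns φ and ψ agree on every row.

Yes, they are logically equivalent.


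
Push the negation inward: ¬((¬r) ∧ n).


De Morgan: the negation of a conjunction is the disjunction of the negations.
Distribute ¬ across ∧, flipping it to ∨, and negate each literal.

r ∨ (¬n)


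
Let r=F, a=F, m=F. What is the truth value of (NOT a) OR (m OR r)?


Substitute r=F, a=F, m=F:
NOT a = T
m OR r = F OR F = F
(NOT a) OR (m OR r) = T OR F = T

T


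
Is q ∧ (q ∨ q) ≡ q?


Compare truth tables:
q | φ | ψ
---------
F | F | F
T | T | T
The columns φ and ψ agree on every row.

Yes, they are logically equivalent.


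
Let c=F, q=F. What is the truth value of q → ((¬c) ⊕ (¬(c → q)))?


Substitute c=F, q=F:
¬c = T
c → q = F → F = T
¬(c → q) = F
(¬c) ⊕ (¬(c → q)) = T ⊕ F = T
q → ((¬c) ⊕ (¬(c → q))) = F → T = T

T


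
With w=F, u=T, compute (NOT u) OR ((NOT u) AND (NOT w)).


Substitute w=F, u=T:
NOT u = F
NOT u = F
NOT w = T
(NOT u) AND (NOT w) = F AND T = F
(NOT u) OR ((NOT u) AND (NOT w)) = F OR F = F

F


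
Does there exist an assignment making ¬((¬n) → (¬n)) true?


Check all 2 assignments over {n}:
n | φ
-----
F | F
T | F
No assignment makes the formula true.

Unsatisfiable.


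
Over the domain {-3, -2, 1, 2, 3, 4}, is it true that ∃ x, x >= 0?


Evaluate the predicate on each element: -3:F, -2:F, 1:T, 2:T, 3:T, 4:T.
Witness x = 1 satisfies the predicate.

T


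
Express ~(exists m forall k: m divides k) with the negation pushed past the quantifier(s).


Negation flips each quantifier (∀↔∃) and negates the inner predicate.
¬(exists m forall k: φ) = forall m exists k: ¬φ.

forall m exists k: ~(m divides k)


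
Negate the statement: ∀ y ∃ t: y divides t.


Negation flips each quantifier (∀↔∃) and negates the inner predicate.
¬(∀ y ∃ t: φ) = ∃ y ∀ t: ¬φ.

∃ y ∀ t: ¬(y divides t)


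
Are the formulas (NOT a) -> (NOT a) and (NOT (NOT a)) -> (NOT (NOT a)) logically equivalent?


Compare truth tables:
a | φ | ψ
---------
F | T | T
T | T | T
The columns φ and ψ agree on every row.

Yes, they are logically equivalent.


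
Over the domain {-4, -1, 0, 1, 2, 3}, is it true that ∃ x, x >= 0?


Evaluate the predicate on each element: -4:F, -1:F, 0:T, 1:T, 2:T, 3:T.
Witness x = 0 satisfies the predicate.

T


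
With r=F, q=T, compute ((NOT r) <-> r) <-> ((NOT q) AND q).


Substitute r=F, q=T:
NOT r = T
(NOT r) <-> r = T <-> F = F
NOT q = F
(NOT q) AND q = F AND T = F
((NOT r) <-> r) <-> ((NOT q) AND q) = F <-> F = T

T


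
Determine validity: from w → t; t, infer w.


This is affirming the consequent (fallacy). There exist truth assignments where the premises are all true but the conclusion is false.

Invalid.


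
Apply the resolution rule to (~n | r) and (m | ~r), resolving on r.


The clauses contain complementary literals r and ~r.
Resolution eliminates this pair and disjoins the remaining literals (merging duplicates).

(~n | m)


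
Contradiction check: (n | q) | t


Truth table over {n, q, t}:
n | q | t | φ
-------------
False | False | False | False
True | False | False | True
False | True | False | True
True | True | False | True
False | False | True | True
True | False | True | True
False | True | True | True
True | True | True | True
Satisfying assignment at row 2: n=True, q=False, t=False gives True.

No, it is not a contradiction.


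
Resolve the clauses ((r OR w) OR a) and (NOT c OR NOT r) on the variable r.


The clauses contain complementary literals r and NOTr.
Resolution eliminates this pair and disjoins the remaining literals (merging duplicates).

((a OR w) OR NOT c)


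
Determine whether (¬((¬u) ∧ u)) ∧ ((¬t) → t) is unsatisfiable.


Truth table over {t, u}:
t | u | φ
---------
F | F | F
T | F | T
F | T | F
T | T | T
Satisfying assignment at row 2: t=T, u=F gives T.

No, it is not a contradiction.


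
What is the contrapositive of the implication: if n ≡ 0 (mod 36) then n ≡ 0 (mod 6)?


The contrapositive of (P → Q) is (¬Q → ¬P); it is logically equivalent to the original.
Here P = 'n ≡ 0 (mod 36)' and Q = 'n ≡ 0 (mod 6)'.

If not (n ≡ 0 (mod 6)), then not (n ≡ 0 (mod 36)).


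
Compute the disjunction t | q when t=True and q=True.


Disjunction is false only when both operands are false.
Substitute: t=True, q=True.
True | True evaluates to True.

True


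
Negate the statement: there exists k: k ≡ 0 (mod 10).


¬(for all x: φ) = there exists x: ¬φ, and ¬(there exists x: φ) = for all x: ¬φ.
Apply to the existential statement.

for all k: NOT(k ≡ 0 (mod 10))


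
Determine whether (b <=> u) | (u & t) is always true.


Build the truth table over {b, t, u}:
b | t | u | φ
-------------
False | False | False | True
True | False | False | False
False | True | False | True
True | True | False | False
False | False | True | False
True | False | True | True
False | True | True | True
True | True | True | True
Counterexample at row 2: with b=True, t=False, u=False, the formula is False.

No, it is not a tautology.


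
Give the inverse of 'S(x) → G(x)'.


The inverse of (P → Q) is (¬P → ¬Q). It is equivalent to the converse, not to the original.
Here P = 'S(x)' and Q = 'G(x)'.

If not (S(x)), then not (G(x)).


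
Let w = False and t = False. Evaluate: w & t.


Conjunction is true only when both operands are true.
Substitute: w=False, t=False.
False & False evaluates to False.

False


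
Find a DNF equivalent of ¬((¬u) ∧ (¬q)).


Step 1: Apply De Morgan: ¬((¬u) ∧ (¬q)) = ¬(¬u) ∨ ¬(¬q).
Step 2: Eliminate any double negations (¬¬X = X).

u ∨ q


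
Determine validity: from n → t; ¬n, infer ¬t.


This is denying the antecedent (fallacy). There exist truth assignments where the premises are all true but the conclusion is false.

Invalid.


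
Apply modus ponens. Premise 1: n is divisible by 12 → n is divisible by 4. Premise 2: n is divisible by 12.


Modus ponens: from (P → Q) and P, infer Q.
P = 'n is divisible by 12' is asserted, and P → Q holds, so Q follows.

n is divisible by 4.


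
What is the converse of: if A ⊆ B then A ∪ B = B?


The converse of (P → Q) is (Q → P). It is not in general equivalent to the original.
Here P = 'A ⊆ B' and Q = 'A ∪ B = B'.

If A ∪ B = B, then A ⊆ B.


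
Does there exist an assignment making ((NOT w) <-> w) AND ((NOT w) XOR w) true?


Check all 2 assignments over {w}:
w | φ
-----
F | F
T | F
No assignment makes the formula true.

Unsatisfiable.


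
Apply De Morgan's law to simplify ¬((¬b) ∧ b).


De Morgan: the negation of a conjunction is the disjunction of the negations.
Distribute ¬ across ∧, flipping it to ∨, and negate each literal.

b ∨ (¬b)


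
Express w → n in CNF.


Step 1: Rewrite w → n as ¬w ∨ n.

(¬w) ∨ n


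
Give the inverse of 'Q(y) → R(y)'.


The inverse of (P → Q) is (¬P → ¬Q). It is equivalent to the converse, not to the original.
Here P = 'Q(y)' and Q = 'R(y)'.

If not (Q(y)), then not (R(y)).


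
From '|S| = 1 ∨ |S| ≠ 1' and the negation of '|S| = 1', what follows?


Disjunctive syllogism: from (P ∨ Q) and ¬P, infer Q.
One disjunct, '|S| = 1', is ruled out; the other must hold.

|S| ≠ 1


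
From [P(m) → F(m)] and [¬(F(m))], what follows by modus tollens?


Modus tollens: from (P → Q) and ¬Q, infer ¬P.
Q = 'F(m)' is denied; since P → Q, P must also fail.

Not (P(m)).


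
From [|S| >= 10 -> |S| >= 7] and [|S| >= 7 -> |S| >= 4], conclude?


Hypothetical syllogism: from (P → Q) and (Q → R), infer (P → R).
Chain the two implications through the shared middle term '|S| >= 7'.

|S| >= 10 -> |S| >= 4


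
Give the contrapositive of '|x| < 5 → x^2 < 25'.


The contrapositive of (P → Q) is (¬Q → ¬P); it is logically equivalent to the original.
Here P = '|x| < 5' and Q = 'x^2 < 25'.

If not (x^2 < 25), then not (|x| < 5).


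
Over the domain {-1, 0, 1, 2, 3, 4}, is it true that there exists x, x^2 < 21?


Evaluate the predicate on each element: -1:T, 0:T, 1:T, 2:T, 3:T, 4:T.
Witness x = -1 satisfies the predicate.

T


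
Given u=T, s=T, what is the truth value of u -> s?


Implication is false only when antecedent is true and consequent is false.
Substitute: u=T, s=T.
T -> T evaluates to T.

T


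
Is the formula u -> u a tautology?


Build the truth table over {u}:
u | φ
-----
F | T
T | T
Every row evaluates to true.

Yes, it is a tautology.


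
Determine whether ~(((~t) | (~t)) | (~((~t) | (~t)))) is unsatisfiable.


Truth table over {t}:
t | φ
-----
False | False
True | False
Every row is false.

Yes, it is a contradiction.


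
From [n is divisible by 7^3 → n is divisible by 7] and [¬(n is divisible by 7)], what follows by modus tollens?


Modus tollens: from (P → Q) and ¬Q, infer ¬P.
Q = 'n is divisible by 7' is denied; since P → Q, P must also fail.

Not (n is divisible by 7^3).


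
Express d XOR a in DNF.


Step 1: d ⊕ a is true exactly when they disagree: (d ∧ ¬a) ∨ (¬d ∧ a).

(d AND (NOT a)) OR ((NOT d) AND a)


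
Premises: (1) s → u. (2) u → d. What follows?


Hypothetical syllogism: from (P → Q) and (Q → R), infer (P → R).
Chain the two implications through the shared middle term 'u'.

s → d


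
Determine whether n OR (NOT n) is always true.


Build the truth table over {n}:
n | φ
-----
F | T
T | T
Every row evaluates to true.

Yes, it is a tautology.


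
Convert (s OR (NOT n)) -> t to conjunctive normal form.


Step 1: Rewrite as ¬(s ∨ (¬n)) ∨ t = (¬s ∧ ¬(¬n)) ∨ t.
Step 2: Distribute ∨ over ∧.
Step 3: Eliminate any double negations (¬¬X = X).

((NOT s) OR t) AND (n OR t)


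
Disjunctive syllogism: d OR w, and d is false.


Disjunctive syllogism: from (P ∨ Q) and ¬P, infer Q.
One disjunct, 'd', is ruled out; the other must hold.

w


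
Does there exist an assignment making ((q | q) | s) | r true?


Search for a satisfying assignment over {q, r, s}.
Try q=True, r=False, s=False: the formula evaluates to True.
A satisfying assignment exists.

Satisfiable.


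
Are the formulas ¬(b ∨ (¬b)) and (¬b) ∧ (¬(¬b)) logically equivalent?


Compare truth tables:
b | φ | ψ
---------
F | F | F
T | F | F
The columns φ and ψ agree on every row.

Yes, they are logically equivalent.


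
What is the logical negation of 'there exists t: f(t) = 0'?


¬(for all x: φ) = there exists x: ¬φ, and ¬(there exists x: φ) = for all x: ¬φ.
Apply to the existential statement.

for all t: NOT(f(t) = 0)


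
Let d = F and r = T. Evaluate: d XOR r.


Exclusive or is true when exactly one operand is true.
Substitute: d=F, r=T.
F XOR T evaluates to T.

T


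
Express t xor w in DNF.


Step 1: t ⊕ w is true exactly when they disagree: (t ∧ ¬w) ∨ (¬t ∧ w).

(t & (~w)) | ((~t) & w)


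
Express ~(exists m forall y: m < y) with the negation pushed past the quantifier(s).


Negation flips each quantifier (∀↔∃) and negates the inner predicate.
¬(exists m forall y: φ) = forall m exists y: ¬φ.

forall m exists y: ~(m < y)


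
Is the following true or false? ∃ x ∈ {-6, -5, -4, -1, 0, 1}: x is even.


Evaluate the predicate on each element: -6:T, -5:F, -4:T, -1:F, 0:T, 1:F.
Witness x = -6 satisfies the predicate.

T


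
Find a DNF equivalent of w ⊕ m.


Step 1: w ⊕ m is true exactly when they disagree: (w ∧ ¬m) ∨ (¬w ∧ m).

(w ∧ (¬m)) ∨ ((¬w) ∧ m)


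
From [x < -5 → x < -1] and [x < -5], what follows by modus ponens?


Modus ponens: from (P → Q) and P, infer Q.
P = 'x < -5' is asserted, and P → Q holds, so Q follows.

x < -1.


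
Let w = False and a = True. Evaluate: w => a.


Implication is false only when antecedent is true and consequent is false.
Substitute: w=False, a=True.
False => True evaluates to True.

True


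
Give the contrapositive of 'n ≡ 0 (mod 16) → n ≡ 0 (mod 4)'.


The contrapositive of (P → Q) is (¬Q → ¬P); it is logically equivalent to the original.
Here P = 'n ≡ 0 (mod 16)' and Q = 'n ≡ 0 (mod 4)'.

If not (n ≡ 0 (mod 4)), then not (n ≡ 0 (mod 16)).


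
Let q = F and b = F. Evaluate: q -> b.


Implication is false only when antecedent is true and consequent is false.
Substitute: q=F, b=F.
F -> F evaluates to T.

T


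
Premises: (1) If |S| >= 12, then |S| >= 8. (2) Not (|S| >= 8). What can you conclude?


Modus tollens: from (P → Q) and ¬Q, infer ¬P.
Q = '|S| >= 8' is denied; since P → Q, P must also fail.

Not (|S| >= 12).


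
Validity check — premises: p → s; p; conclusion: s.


This matches the form of modus ponens: the conclusion follows in every model of the premises.

Valid.


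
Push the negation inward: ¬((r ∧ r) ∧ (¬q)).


De Morgan: the negation of a conjunction is the disjunction of the negations.
Distribute ¬ across ∧, flipping it to ∨, and negate each literal.

((¬r) ∨ (¬r)) ∨ q


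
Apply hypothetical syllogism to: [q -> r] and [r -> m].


Hypothetical syllogism: from (P → Q) and (Q → R), infer (P → R).
Chain the two implications through the shared middle term 'r'.

q -> m


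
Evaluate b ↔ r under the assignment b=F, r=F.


Substitute b=F, r=F:
b ↔ r = F ↔ F = T

T


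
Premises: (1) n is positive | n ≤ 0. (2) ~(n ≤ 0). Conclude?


Disjunctive syllogism: from (P ∨ Q) and ¬P, infer Q.
One disjunct, 'n ≤ 0', is ruled out; the other must hold.

n is positive


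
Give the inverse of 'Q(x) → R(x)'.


The inverse of (P → Q) is (¬P → ¬Q). It is equivalent to the converse, not to the original.
Here P = 'Q(x)' and Q = 'R(x)'.

If not (Q(x)), then not (R(x)).


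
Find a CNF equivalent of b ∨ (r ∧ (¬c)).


Step 1: Distribute ∨ over ∧: b ∨ (r ∧ (¬c)) = (b ∨ r) ∧ (b ∨ (¬c)).

(b ∨ r) ∧ (b ∨ (¬c))


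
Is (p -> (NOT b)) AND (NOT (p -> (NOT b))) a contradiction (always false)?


Truth table over {b, p}:
b | p | φ
---------
F | F | F
T | F | F
F | T | F
T | T | F
Every row is false.

Yes, it is a contradiction.


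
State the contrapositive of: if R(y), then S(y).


The contrapositive of (P → Q) is (¬Q → ¬P); it is logically equivalent to the original.
Here P = 'R(y)' and Q = 'S(y)'.

If not (S(y)), then not (R(y)).


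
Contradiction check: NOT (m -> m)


Truth table over {m}:
m | φ
-----
F | F
T | F
Every row is false.

Yes, it is a contradiction.


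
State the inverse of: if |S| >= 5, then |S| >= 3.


The inverse of (P → Q) is (¬P → ¬Q). It is equivalent to the converse, not to the original.
Here P = '|S| >= 5' and Q = '|S| >= 3'.

If not (|S| >= 5), then not (|S| >= 3).


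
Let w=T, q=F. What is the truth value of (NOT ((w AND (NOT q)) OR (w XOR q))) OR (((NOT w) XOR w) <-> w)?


Substitute w=T, q=F:
NOT q = T
w AND (NOT q) = T AND T = T
w XOR q = T XOR F = T
(w AND (NOT q)) OR (w XOR q) = T OR T = T
NOT ((w AND (NOT q)) OR (w XOR q)) = F
NOT w = F
(NOT w) XOR w = F XOR T = T
((NOT w) XOR w) <-> w = T <-> T = T
(NOT ((w AND (NOT q)) OR (w XOR q))) OR (((NOT w) XOR w) <-> w) = F OR T = T

T


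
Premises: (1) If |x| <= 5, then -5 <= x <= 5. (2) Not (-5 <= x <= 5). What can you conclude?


Modus tollens: from (P → Q) and ¬Q, infer ¬P.
Q = '-5 <= x <= 5' is denied; since P → Q, P must also fail.

Not (|x| <= 5).


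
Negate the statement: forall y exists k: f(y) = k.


Negation flips each quantifier (∀↔∃) and negates the inner predicate.
¬(forall y exists k: φ) = exists y forall k: ¬φ.

exists y forall k: ~(f(y) = k)


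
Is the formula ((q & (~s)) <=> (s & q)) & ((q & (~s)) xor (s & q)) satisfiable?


Check all 4 assignments over {q, s}:
q | s | φ
---------
False | False | False
True | False | False
False | True | False
True | True | False
No assignment makes the formula true.

Unsatisfiable.


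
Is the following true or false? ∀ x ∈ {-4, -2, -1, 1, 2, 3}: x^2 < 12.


Evaluate the predicate on each element: -4:F, -2:T, -1:T, 1:T, 2:T, 3:T.
Counterexample x = -4 fails the predicate.

F


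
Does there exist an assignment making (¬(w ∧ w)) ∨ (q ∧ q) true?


Search for a satisfying assignment over {q, w}.
Try q=F, w=F: the formula evaluates to T.
A satisfying assignment exists.

Satisfiable.


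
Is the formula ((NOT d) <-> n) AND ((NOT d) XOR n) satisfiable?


Check all 4 assignments over {d, n}:
d | n | φ
---------
F | F | F
T | F | F
F | T | F
T | T | F
No assignment makes the formula true.

Unsatisfiable.


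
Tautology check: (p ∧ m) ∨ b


Build the truth table over {b, m, p}:
b | m | p | φ
-------------
F | F | F | F
T | F | F | T
F | T | F | F
T | T | F | T
F | F | T | F
T | F | T | T
F | T | T | T
T | T | T | T
Counterexample at row 1: with b=F, m=F, p=F, the formula is F.

No, it is not a tautology.


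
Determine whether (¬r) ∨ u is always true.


Build the truth table over {r, u}:
r | u | φ
---------
F | F | T
T | F | F
F | T | T
T | T | T
Counterexample at row 2: with r=T, u=F, the formula is F.

No, it is not a tautology.


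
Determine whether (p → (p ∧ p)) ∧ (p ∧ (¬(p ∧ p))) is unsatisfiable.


Truth table over {p}:
p | φ
-----
F | F
T | F
Every row is false.

Yes, it is a contradiction.


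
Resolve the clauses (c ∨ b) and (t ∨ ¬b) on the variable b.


The clauses contain complementary literals b and ¬b.
Resolution eliminates this pair and disjoins the remaining literals (merging duplicates).

(c ∨ t)


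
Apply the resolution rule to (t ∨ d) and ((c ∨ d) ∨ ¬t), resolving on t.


The clauses contain complementary literals t and ¬t.
Resolution eliminates this pair and disjoins the remaining literals (merging duplicates).

(d ∨ c)


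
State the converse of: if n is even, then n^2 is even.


The converse of (P → Q) is (Q → P). It is not in general equivalent to the original.
Here P = 'n is even' and Q = 'n^2 is even'.

If n^2 is even, then n is even.


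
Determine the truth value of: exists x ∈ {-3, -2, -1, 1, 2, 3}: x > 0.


Evaluate the predicate on each element: -3:False, -2:False, -1:False, 1:True, 2:True, 3:True.
Witness x = 1 satisfies the predicate.

True


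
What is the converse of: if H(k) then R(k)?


The converse of (P → Q) is (Q → P). It is not in general equivalent to the original.
Here P = 'H(k)' and Q = 'R(k)'.

If R(k), then H(k).


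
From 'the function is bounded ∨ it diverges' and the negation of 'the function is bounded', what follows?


Disjunctive syllogism: from (P ∨ Q) and ¬P, infer Q.
One disjunct, 'the function is bounded', is ruled out; the other must hold.

it diverges
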